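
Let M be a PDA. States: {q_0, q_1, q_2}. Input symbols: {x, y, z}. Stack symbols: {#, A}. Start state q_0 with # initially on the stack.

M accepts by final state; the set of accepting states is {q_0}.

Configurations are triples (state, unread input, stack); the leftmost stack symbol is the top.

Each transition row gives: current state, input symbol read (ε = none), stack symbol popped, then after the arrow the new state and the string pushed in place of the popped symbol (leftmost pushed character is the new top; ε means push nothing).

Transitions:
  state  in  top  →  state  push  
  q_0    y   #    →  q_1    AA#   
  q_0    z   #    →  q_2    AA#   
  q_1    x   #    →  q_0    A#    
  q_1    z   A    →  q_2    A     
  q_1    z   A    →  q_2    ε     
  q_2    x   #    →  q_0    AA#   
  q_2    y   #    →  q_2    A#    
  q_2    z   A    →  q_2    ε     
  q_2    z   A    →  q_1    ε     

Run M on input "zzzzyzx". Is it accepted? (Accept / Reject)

Accept

One accepting computation: (q_0, zzzzyzx, #) ⊢ (q_2, zzzyzx, AA#) ⊢ (q_1, zzyzx, A#) ⊢ (q_2, zyzx, A#) ⊢ (q_2, yzx, #) ⊢ (q_2, zx, A#) ⊢ (q_2, x, #) ⊢ (q_0, ε, AA#)
All input consumed and state q_0 ∈ F.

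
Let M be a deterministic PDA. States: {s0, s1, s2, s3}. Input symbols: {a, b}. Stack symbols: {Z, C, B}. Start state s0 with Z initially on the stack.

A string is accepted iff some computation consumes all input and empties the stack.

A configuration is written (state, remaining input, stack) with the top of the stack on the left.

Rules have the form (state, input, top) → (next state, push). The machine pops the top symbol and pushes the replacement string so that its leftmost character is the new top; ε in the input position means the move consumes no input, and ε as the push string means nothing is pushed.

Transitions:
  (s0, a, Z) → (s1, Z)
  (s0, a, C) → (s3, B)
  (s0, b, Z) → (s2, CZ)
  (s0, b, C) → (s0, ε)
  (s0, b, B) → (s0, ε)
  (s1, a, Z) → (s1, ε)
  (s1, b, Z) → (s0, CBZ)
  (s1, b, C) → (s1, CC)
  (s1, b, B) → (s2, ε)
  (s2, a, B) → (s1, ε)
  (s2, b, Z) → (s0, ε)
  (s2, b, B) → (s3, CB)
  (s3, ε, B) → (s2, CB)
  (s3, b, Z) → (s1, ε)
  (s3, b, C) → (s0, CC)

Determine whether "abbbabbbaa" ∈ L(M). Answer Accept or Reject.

Accept

(s0, abbbabbbaa, Z) ⊢ (s1, bbbabbbaa, Z) ⊢ (s0, bbabbbaa, CBZ) ⊢ (s0, babbbaa, BZ) ⊢ (s0, abbbaa, Z) ⊢ (s1, bbbaa, Z) ⊢ (s0, bbaa, CBZ) ⊢ (s0, baa, BZ) ⊢ (s0, aa, Z) ⊢ (s1, a, Z) ⊢ (s1, ε, ε)
All input consumed and the stack is empty.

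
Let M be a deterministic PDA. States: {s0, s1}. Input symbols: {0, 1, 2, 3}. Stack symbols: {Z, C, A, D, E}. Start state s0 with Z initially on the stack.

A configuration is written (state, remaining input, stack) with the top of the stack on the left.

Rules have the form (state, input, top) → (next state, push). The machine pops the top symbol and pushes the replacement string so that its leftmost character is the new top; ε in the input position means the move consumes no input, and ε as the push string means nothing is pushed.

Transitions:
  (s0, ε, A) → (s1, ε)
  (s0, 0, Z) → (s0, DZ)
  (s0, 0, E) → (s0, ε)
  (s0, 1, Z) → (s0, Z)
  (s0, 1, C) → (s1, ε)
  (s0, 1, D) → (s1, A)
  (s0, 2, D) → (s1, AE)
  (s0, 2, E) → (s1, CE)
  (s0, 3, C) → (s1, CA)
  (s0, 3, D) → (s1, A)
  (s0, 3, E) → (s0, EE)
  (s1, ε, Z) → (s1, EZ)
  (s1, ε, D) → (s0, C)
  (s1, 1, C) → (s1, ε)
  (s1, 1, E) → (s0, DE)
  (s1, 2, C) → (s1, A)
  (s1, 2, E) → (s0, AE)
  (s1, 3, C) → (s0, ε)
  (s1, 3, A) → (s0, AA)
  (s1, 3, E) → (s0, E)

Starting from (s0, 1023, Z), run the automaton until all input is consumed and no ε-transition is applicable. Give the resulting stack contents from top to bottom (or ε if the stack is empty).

(s0, 1023, Z)
  read 1, top Z: go to s0, push Z → (s0, 023, Z)
  read 0, top Z: go to s0, push DZ → (s0, 23, DZ)
  read 2, top D: go to s1, push AE → (s1, 3, AEZ)
  read 3, top A: go to s0, push AA → (s0, ε, AAEZ)
  ε-move, top A: go to s1, push ε → (s1, ε, AEZ)
All input consumed in state s1 with stack AEZ.

AEZ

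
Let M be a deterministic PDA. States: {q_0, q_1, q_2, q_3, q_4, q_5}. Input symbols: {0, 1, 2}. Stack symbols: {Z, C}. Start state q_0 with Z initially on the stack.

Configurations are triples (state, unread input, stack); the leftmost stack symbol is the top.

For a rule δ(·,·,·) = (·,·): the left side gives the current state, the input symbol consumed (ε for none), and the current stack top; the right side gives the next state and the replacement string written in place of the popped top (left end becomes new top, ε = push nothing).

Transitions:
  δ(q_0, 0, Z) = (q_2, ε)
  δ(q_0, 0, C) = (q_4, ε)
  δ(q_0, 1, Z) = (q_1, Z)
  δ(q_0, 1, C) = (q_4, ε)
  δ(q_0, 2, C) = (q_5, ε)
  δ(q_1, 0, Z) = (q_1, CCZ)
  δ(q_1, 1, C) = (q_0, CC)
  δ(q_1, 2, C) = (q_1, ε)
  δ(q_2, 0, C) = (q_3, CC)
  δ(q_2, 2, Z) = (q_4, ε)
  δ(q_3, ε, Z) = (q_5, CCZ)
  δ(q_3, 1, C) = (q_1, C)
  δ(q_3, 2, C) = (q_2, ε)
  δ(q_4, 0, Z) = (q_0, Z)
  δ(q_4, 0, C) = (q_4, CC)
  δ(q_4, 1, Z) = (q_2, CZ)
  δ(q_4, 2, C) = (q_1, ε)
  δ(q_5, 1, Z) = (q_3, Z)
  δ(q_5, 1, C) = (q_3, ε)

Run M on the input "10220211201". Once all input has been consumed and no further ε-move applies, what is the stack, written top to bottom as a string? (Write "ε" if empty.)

(q_0, 10220211201, Z)
  read 1, top Z: go to q_1, push Z → (q_1, 0220211201, Z)
  read 0, top Z: go to q_1, push CCZ → (q_1, 220211201, CCZ)
  read 2, top C: go to q_1, push ε → (q_1, 20211201, CZ)
  read 2, top C: go to q_1, push ε → (q_1, 0211201, Z)
  read 0, top Z: go to q_1, push CCZ → (q_1, 211201, CCZ)
  read 2, top C: go to q_1, push ε → (q_1, 11201, CZ)
  read 1, top C: go to q_0, push CC → (q_0, 1201, CCZ)
  read 1, top C: go to q_4, push ε → (q_4, 201, CZ)
  read 2, top C: go to q_1, push ε → (q_1, 01, Z)
  read 0, top Z: go to q_1, push CCZ → (q_1, 1, CCZ)
  read 1, top C: go to q_0, push CC → (q_0, ε, CCCZ)
All input consumed in state q_0 with stack CCCZ.

CCCZ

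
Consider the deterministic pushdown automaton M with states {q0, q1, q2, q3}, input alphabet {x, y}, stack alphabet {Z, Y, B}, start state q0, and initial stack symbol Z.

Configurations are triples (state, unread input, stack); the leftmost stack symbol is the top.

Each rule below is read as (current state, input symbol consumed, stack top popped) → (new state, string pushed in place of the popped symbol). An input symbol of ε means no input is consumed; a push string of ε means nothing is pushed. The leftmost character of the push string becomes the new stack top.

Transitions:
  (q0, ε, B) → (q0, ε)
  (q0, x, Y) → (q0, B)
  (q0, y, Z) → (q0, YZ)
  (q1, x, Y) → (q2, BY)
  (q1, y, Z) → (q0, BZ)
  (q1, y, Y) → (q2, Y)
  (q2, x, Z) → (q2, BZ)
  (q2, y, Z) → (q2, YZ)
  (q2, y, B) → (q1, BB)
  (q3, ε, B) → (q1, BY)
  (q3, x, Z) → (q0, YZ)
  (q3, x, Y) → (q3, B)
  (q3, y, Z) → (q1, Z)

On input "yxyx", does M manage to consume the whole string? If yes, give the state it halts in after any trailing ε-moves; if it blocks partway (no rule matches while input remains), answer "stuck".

q0

(q0, yxyx, Z)
  read y, top Z: go to q0, push YZ → (q0, xyx, YZ)
  read x, top Y: go to q0, push B → (q0, yx, BZ)
  ε-move, top B: go to q0, push ε → (q0, yx, Z)
  read y, top Z: go to q0, push YZ → (q0, x, YZ)
  read x, top Y: go to q0, push B → (q0, ε, BZ)
  ε-move, top B: go to q0, push ε → (q0, ε, Z)
All input consumed; M is in state q0.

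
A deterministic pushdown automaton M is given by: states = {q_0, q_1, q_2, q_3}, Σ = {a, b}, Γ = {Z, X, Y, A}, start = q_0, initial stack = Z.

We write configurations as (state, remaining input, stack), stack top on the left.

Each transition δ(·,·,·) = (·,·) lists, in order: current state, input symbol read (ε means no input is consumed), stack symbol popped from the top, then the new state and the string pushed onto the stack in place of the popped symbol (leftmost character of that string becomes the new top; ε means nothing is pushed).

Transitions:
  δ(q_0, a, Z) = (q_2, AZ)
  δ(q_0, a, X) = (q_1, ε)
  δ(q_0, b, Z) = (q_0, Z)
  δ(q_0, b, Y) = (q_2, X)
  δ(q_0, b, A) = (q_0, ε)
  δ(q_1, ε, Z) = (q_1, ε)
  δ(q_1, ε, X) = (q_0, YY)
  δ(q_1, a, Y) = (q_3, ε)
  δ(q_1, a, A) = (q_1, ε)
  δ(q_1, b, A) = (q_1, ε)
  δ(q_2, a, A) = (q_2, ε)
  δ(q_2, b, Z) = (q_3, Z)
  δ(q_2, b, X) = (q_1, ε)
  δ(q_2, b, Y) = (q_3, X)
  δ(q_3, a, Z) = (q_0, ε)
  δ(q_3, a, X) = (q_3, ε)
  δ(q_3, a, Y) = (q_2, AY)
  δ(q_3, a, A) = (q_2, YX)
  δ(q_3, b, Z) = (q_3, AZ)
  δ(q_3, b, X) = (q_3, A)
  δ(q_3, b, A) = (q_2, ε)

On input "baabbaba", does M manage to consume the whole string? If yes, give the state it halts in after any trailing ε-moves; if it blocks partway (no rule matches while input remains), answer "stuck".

q_3

(q_0, baabbaba, Z) ⊢ (q_0, aabbaba, Z) ⊢ (q_2, abbaba, AZ) ⊢ (q_2, bbaba, Z) ⊢ (q_3, baba, Z) ⊢ (q_3, aba, AZ) ⊢ (q_2, ba, YXZ) ⊢ (q_3, a, XXZ) ⊢ (q_3, ε, XZ)
All input consumed; M is in state q_3.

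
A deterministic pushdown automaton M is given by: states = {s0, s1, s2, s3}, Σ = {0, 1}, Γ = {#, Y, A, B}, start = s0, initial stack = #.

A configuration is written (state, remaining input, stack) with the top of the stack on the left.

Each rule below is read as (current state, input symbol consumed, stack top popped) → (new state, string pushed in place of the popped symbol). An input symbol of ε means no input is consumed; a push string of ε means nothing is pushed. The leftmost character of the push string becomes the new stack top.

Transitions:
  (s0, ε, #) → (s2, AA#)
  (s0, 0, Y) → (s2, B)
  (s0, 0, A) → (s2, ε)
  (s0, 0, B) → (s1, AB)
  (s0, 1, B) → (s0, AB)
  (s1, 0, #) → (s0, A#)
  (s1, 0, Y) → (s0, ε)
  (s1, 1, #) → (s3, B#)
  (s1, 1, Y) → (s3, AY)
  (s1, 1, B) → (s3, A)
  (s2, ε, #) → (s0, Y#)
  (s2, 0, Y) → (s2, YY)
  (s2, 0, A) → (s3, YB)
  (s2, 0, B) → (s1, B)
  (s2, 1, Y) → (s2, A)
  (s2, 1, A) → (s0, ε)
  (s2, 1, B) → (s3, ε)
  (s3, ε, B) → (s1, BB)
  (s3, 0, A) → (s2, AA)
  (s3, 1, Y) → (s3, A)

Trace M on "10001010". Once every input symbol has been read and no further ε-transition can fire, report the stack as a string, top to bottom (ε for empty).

(s0, 10001010, #)
  ε-move, top #: go to s2, push AA# → (s2, 10001010, AA#)
  read 1, top A: go to s0, push ε → (s0, 0001010, A#)
  read 0, top A: go to s2, push ε → (s2, 001010, #)
  ε-move, top #: go to s0, push Y# → (s0, 001010, Y#)
  read 0, top Y: go to s2, push B → (s2, 01010, B#)
  read 0, top B: go to s1, push B → (s1, 1010, B#)
  read 1, top B: go to s3, push A → (s3, 010, A#)
  read 0, top A: go to s2, push AA → (s2, 10, AA#)
  read 1, top A: go to s0, push ε → (s0, 0, A#)
  read 0, top A: go to s2, push ε → (s2, ε, #)
  ε-move, top #: go to s0, push Y# → (s0, ε, Y#)
All input consumed in state s0 with stack Y#.

Y#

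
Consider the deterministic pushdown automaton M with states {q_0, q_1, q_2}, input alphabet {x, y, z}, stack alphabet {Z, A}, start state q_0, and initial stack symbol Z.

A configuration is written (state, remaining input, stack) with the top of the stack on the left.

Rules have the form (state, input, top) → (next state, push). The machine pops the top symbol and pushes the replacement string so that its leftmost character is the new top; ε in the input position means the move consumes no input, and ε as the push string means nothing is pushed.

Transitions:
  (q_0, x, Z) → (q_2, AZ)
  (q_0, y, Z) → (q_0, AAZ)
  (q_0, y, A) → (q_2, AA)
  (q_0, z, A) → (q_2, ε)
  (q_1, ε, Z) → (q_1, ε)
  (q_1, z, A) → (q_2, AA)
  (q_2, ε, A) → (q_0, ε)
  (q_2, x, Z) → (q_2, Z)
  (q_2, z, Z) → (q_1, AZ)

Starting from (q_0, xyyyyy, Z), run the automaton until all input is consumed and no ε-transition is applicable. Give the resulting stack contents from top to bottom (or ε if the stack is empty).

AAZ

(q_0, xyyyyy, Z) ⊢ (q_2, yyyyy, AZ) ⊢ (q_0, yyyyy, Z) ⊢ (q_0, yyyy, AAZ) ⊢ (q_2, yyy, AAAZ) ⊢ (q_0, yyy, AAZ) ⊢ (q_2, yy, AAAZ) ⊢ (q_0, yy, AAZ) ⊢ (q_2, y, AAAZ) ⊢ (q_0, y, AAZ) ⊢ (q_2, ε, AAAZ) ⊢ (q_0, ε, AAZ)
All input consumed in state q_0 with stack AAZ.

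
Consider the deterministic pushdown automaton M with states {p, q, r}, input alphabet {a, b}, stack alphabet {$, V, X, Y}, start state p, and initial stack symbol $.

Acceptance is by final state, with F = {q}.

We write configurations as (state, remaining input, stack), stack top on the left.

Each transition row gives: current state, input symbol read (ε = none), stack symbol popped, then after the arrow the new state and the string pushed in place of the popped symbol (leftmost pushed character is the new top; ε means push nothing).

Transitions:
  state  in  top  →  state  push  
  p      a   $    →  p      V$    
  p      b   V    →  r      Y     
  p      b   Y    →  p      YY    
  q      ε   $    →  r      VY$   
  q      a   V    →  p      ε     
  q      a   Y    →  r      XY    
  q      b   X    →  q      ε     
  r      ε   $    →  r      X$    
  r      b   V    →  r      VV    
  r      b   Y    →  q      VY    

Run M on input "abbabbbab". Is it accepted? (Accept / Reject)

(p, abbabbbab, $)
  read a, top $: go to p, push V$ → (p, bbabbbab, V$)
  read b, top V: go to r, push Y → (r, babbbab, Y$)
  read b, top Y: go to q, push VY → (q, abbbab, VY$)
  read a, top V: go to p, push ε → (p, bbbab, Y$)
  read b, top Y: go to p, push YY → (p, bbab, YY$)
  read b, top Y: go to p, push YY → (p, bab, YYY$)
  read b, top Y: go to p, push YY → (p, ab, YYYY$)
No transition applies at (p, ab, YYYY$); input not fully consumed.

Reject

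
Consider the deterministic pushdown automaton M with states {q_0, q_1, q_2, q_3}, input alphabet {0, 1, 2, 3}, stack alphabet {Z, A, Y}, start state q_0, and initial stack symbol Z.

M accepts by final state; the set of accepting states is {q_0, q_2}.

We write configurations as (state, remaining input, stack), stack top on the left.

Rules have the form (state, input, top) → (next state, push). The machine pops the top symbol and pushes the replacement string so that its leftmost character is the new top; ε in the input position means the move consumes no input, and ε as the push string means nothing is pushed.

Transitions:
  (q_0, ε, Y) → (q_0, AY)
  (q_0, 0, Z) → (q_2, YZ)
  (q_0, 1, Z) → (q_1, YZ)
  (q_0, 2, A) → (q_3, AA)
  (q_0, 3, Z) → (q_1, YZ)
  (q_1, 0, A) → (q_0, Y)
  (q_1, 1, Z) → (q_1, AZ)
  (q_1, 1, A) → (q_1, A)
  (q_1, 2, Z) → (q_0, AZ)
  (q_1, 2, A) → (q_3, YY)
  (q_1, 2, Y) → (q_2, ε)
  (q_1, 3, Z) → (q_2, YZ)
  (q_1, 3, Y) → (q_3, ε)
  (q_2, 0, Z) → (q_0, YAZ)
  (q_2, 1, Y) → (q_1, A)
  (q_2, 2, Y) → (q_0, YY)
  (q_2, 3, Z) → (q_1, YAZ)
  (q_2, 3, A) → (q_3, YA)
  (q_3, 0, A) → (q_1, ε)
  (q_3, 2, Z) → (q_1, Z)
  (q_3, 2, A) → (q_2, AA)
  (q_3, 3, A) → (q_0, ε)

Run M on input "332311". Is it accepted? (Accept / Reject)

(q_0, 332311, Z)
  read 3, top Z: go to q_1, push YZ → (q_1, 32311, YZ)
  read 3, top Y: go to q_3, push ε → (q_3, 2311, Z)
  read 2, top Z: go to q_1, push Z → (q_1, 311, Z)
  read 3, top Z: go to q_2, push YZ → (q_2, 11, YZ)
  read 1, top Y: go to q_1, push A → (q_1, 1, AZ)
  read 1, top A: go to q_1, push A → (q_1, ε, AZ)
All input consumed; state q_1 ∉ F and no further ε-move applies.

Reject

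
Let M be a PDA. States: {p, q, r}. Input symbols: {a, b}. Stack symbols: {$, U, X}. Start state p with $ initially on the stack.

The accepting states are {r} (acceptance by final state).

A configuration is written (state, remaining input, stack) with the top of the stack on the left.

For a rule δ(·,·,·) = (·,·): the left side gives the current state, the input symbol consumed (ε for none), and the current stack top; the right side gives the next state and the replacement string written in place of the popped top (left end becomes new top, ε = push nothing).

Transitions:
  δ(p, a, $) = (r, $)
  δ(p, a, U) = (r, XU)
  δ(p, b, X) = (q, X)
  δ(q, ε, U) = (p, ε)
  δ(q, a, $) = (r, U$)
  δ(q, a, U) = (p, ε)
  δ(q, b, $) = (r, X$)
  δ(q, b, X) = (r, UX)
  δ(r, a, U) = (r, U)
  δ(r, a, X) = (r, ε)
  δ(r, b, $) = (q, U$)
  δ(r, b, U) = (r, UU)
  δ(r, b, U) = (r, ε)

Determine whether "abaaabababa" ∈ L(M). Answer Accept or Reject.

No computation consumes all input and reaches a final state.

Reject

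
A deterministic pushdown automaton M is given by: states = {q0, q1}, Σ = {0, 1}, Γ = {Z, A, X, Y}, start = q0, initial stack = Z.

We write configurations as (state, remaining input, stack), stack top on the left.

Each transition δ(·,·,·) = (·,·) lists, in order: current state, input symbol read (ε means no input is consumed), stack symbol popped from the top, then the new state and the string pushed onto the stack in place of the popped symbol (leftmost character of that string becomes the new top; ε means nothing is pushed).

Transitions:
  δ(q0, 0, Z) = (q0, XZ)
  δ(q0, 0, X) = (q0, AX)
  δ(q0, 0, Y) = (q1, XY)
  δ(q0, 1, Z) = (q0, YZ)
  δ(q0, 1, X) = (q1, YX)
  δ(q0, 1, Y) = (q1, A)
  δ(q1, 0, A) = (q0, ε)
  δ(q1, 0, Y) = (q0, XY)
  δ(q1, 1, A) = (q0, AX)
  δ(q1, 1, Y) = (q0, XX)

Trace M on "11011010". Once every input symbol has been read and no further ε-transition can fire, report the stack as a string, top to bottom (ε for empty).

XYZ

(q0, 11011010, Z)
  read 1, top Z: go to q0, push YZ → (q0, 1011010, YZ)
  read 1, top Y: go to q1, push A → (q1, 011010, AZ)
  read 0, top A: go to q0, push ε → (q0, 11010, Z)
  read 1, top Z: go to q0, push YZ → (q0, 1010, YZ)
  read 1, top Y: go to q1, push A → (q1, 010, AZ)
  read 0, top A: go to q0, push ε → (q0, 10, Z)
  read 1, top Z: go to q0, push YZ → (q0, 0, YZ)
  read 0, top Y: go to q1, push XY → (q1, ε, XYZ)
All input consumed in state q1 with stack XYZ.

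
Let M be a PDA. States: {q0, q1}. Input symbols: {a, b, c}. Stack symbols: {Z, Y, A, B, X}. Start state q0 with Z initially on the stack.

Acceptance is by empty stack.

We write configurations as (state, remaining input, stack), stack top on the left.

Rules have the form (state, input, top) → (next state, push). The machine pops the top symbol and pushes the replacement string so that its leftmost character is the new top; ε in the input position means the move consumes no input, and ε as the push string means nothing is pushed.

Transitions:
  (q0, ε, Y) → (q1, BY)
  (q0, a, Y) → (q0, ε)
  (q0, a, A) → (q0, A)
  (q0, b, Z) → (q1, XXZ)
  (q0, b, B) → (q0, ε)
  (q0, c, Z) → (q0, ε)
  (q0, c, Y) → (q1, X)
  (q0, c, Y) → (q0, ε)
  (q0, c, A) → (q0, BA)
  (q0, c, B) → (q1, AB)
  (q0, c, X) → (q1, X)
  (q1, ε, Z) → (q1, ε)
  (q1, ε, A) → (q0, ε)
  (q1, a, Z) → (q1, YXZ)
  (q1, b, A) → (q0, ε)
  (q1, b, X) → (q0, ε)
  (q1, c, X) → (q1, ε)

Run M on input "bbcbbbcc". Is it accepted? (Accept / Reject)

Accept

One accepting computation: (q0, bbcbbbcc, Z) ⊢ (q1, bcbbbcc, XXZ) ⊢ (q0, cbbbcc, XZ) ⊢ (q1, bbbcc, XZ) ⊢ (q0, bbcc, Z) ⊢ (q1, bcc, XXZ) ⊢ (q0, cc, XZ) ⊢ (q1, c, XZ) ⊢ (q1, ε, Z) ⊢ (q1, ε, ε)
All input consumed and the stack is empty.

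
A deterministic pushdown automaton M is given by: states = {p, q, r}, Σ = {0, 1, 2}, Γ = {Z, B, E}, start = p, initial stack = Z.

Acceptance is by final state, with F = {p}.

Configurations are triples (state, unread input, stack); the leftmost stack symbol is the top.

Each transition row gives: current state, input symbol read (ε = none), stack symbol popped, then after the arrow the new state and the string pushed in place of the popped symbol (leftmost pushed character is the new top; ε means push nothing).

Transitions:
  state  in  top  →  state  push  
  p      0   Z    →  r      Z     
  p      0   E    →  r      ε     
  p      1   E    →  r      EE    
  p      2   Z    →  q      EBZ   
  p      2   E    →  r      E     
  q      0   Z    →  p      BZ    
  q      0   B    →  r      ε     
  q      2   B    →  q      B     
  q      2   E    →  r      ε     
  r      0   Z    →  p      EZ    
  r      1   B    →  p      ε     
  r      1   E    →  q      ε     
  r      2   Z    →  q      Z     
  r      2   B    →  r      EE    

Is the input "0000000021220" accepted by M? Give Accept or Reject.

Reject

(p, 0000000021220, Z)
  read 0, top Z: go to r, push Z → (r, 000000021220, Z)
  read 0, top Z: go to p, push EZ → (p, 00000021220, EZ)
  read 0, top E: go to r, push ε → (r, 0000021220, Z)
  read 0, top Z: go to p, push EZ → (p, 000021220, EZ)
  read 0, top E: go to r, push ε → (r, 00021220, Z)
  read 0, top Z: go to p, push EZ → (p, 0021220, EZ)
  read 0, top E: go to r, push ε → (r, 021220, Z)
  read 0, top Z: go to p, push EZ → (p, 21220, EZ)
  read 2, top E: go to r, push E → (r, 1220, EZ)
  read 1, top E: go to q, push ε → (q, 220, Z)
No transition applies at (q, 220, Z); input not fully consumed.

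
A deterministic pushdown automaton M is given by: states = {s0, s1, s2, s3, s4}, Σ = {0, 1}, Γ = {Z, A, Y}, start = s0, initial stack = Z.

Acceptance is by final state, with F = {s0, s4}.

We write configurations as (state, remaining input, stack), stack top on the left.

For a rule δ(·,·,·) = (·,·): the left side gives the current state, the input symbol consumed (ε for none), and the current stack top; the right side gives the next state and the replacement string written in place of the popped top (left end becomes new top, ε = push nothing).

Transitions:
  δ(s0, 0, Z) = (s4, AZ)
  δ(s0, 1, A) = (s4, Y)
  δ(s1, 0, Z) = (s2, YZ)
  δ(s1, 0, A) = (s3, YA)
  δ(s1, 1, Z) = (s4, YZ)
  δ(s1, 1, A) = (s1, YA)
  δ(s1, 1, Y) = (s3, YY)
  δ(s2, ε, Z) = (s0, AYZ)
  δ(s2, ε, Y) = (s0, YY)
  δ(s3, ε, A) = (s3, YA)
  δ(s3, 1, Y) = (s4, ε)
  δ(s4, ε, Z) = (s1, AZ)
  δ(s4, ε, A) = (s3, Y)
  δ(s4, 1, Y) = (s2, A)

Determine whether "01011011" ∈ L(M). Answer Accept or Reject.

(s0, 01011011, Z)
  read 0, top Z: go to s4, push AZ → (s4, 1011011, AZ)
  ε-move, top A: go to s3, push Y → (s3, 1011011, YZ)
  read 1, top Y: go to s4, push ε → (s4, 011011, Z)
  ε-move, top Z: go to s1, push AZ → (s1, 011011, AZ)
  read 0, top A: go to s3, push YA → (s3, 11011, YAZ)
  read 1, top Y: go to s4, push ε → (s4, 1011, AZ)
  ε-move, top A: go to s3, push Y → (s3, 1011, YZ)
  read 1, top Y: go to s4, push ε → (s4, 011, Z)
  ε-move, top Z: go to s1, push AZ → (s1, 011, AZ)
  read 0, top A: go to s3, push YA → (s3, 11, YAZ)
  read 1, top Y: go to s4, push ε → (s4, 1, AZ)
  ε-move, top A: go to s3, push Y → (s3, 1, YZ)
  read 1, top Y: go to s4, push ε → (s4, ε, Z)
All input consumed; state s4 ∈ F.

Accept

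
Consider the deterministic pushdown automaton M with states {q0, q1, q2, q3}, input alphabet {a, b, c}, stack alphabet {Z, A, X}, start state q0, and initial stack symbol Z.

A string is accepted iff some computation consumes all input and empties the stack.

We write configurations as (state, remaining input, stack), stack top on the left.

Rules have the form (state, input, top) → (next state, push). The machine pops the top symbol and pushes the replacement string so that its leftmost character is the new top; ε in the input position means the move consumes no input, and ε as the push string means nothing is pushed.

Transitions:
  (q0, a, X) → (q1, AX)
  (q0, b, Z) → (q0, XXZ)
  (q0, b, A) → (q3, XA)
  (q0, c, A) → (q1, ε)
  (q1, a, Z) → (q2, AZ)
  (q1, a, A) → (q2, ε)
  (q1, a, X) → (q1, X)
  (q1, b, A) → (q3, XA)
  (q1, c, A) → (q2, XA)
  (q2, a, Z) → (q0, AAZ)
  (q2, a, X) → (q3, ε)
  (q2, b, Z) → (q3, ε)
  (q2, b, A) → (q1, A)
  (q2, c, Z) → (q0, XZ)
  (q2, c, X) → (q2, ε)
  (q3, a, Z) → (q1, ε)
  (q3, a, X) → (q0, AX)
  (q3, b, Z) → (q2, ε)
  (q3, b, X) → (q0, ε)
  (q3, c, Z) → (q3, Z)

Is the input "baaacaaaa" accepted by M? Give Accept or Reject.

Reject

(q0, baaacaaaa, Z) ⊢ (q0, aaacaaaa, XXZ) ⊢ (q1, aacaaaa, AXXZ) ⊢ (q2, acaaaa, XXZ) ⊢ (q3, caaaa, XZ)
No transition applies at (q3, caaaa, XZ); input not fully consumed.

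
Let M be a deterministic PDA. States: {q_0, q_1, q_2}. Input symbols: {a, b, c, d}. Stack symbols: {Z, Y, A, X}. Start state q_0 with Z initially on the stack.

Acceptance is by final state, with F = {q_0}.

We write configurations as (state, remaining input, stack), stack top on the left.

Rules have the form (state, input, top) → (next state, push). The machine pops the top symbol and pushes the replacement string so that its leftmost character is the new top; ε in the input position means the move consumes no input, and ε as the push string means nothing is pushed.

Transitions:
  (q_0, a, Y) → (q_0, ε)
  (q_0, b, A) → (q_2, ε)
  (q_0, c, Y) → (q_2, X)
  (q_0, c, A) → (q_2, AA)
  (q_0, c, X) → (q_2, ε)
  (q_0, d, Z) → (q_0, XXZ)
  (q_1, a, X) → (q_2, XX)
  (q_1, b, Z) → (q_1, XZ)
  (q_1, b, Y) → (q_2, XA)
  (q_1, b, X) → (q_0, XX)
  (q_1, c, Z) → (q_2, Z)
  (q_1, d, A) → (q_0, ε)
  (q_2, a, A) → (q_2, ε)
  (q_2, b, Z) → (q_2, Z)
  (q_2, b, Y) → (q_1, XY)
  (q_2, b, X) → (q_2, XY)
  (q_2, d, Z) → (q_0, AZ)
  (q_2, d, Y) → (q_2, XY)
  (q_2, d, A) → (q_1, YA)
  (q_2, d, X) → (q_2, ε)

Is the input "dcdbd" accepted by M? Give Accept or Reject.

(q_0, dcdbd, Z)
  read d, top Z: go to q_0, push XXZ → (q_0, cdbd, XXZ)
  read c, top X: go to q_2, push ε → (q_2, dbd, XZ)
  read d, top X: go to q_2, push ε → (q_2, bd, Z)
  read b, top Z: go to q_2, push Z → (q_2, d, Z)
  read d, top Z: go to q_0, push AZ → (q_0, ε, AZ)
All input consumed; state q_0 ∈ F.

Accept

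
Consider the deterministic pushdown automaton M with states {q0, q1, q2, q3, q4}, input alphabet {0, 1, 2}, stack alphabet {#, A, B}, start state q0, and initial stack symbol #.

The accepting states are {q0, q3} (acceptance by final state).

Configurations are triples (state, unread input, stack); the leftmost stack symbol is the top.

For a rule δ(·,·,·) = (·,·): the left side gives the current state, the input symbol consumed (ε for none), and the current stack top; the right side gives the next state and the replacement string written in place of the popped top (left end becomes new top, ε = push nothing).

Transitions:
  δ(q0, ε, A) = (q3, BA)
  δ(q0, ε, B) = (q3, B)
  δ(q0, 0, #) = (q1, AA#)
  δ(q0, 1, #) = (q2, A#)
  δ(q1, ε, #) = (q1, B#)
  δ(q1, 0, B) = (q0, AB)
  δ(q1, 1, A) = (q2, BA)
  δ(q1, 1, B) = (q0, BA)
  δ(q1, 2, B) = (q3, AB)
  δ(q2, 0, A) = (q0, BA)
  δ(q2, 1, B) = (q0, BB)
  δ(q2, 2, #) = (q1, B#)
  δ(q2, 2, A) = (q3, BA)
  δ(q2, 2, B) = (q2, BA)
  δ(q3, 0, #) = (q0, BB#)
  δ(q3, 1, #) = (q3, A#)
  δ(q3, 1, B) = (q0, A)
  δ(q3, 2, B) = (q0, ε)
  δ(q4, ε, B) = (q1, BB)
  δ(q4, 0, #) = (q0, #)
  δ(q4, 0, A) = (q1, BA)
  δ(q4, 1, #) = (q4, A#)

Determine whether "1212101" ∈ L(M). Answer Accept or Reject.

Reject

(q0, 1212101, #)
  read 1, top #: go to q2, push A# → (q2, 212101, A#)
  read 2, top A: go to q3, push BA → (q3, 12101, BA#)
  read 1, top B: go to q0, push A → (q0, 2101, AA#)
  ε-move, top A: go to q3, push BA → (q3, 2101, BAA#)
  read 2, top B: go to q0, push ε → (q0, 101, AA#)
  ε-move, top A: go to q3, push BA → (q3, 101, BAA#)
  read 1, top B: go to q0, push A → (q0, 01, AAA#)
  ε-move, top A: go to q3, push BA → (q3, 01, BAAA#)
No transition applies at (q3, 01, BAAA#); input not fully consumed.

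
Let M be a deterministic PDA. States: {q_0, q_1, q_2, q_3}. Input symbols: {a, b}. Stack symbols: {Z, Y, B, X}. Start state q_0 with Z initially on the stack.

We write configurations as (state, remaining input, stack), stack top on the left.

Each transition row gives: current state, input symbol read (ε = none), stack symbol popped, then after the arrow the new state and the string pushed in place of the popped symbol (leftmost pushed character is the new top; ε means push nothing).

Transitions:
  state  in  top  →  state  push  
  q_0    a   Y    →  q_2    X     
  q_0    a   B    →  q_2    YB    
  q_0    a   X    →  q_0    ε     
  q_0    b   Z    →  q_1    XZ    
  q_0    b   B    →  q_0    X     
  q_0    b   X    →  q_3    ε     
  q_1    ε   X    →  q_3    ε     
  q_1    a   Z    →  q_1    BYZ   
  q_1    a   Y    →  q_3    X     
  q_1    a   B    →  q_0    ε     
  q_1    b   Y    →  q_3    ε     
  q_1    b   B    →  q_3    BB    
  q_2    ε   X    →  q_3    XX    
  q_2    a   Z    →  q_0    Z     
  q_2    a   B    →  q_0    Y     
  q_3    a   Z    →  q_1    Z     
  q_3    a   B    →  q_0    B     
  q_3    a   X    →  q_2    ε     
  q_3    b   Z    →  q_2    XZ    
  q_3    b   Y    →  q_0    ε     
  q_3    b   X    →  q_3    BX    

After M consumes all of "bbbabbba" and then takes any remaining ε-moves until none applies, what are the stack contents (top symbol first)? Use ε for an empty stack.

(q_0, bbbabbba, Z)
  read b, top Z: go to q_1, push XZ → (q_1, bbabbba, XZ)
  ε-move, top X: go to q_3, push ε → (q_3, bbabbba, Z)
  read b, top Z: go to q_2, push XZ → (q_2, babbba, XZ)
  ε-move, top X: go to q_3, push XX → (q_3, babbba, XXZ)
  read b, top X: go to q_3, push BX → (q_3, abbba, BXXZ)
  read a, top B: go to q_0, push B → (q_0, bbba, BXXZ)
  read b, top B: go to q_0, push X → (q_0, bba, XXXZ)
  read b, top X: go to q_3, push ε → (q_3, ba, XXZ)
  read b, top X: go to q_3, push BX → (q_3, a, BXXZ)
  read a, top B: go to q_0, push B → (q_0, ε, BXXZ)
All input consumed in state q_0 with stack BXXZ.

BXXZ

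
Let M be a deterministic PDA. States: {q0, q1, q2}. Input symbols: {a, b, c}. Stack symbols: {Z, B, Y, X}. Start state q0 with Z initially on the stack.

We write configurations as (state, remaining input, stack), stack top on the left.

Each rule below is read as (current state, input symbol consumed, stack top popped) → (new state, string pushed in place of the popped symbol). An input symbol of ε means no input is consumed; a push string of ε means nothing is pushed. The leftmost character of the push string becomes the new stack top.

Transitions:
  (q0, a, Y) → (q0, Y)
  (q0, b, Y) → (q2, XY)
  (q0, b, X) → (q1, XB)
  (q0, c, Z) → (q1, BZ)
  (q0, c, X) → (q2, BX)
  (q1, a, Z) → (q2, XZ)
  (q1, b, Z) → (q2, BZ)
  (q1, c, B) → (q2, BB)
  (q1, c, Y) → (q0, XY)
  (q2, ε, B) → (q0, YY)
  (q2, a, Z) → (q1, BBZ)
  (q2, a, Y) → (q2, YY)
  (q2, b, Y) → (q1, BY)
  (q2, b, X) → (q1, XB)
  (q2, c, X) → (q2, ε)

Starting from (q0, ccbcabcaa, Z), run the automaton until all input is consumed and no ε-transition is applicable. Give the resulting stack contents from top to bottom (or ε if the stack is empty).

(q0, ccbcabcaa, Z)
  read c, top Z: go to q1, push BZ → (q1, cbcabcaa, BZ)
  read c, top B: go to q2, push BB → (q2, bcabcaa, BBZ)
  ε-move, top B: go to q0, push YY → (q0, bcabcaa, YYBZ)
  read b, top Y: go to q2, push XY → (q2, cabcaa, XYYBZ)
  read c, top X: go to q2, push ε → (q2, abcaa, YYBZ)
  read a, top Y: go to q2, push YY → (q2, bcaa, YYYBZ)
  read b, top Y: go to q1, push BY → (q1, caa, BYYYBZ)
  read c, top B: go to q2, push BB → (q2, aa, BBYYYBZ)
  ε-move, top B: go to q0, push YY → (q0, aa, YYBYYYBZ)
  read a, top Y: go to q0, push Y → (q0, a, YYBYYYBZ)
  read a, top Y: go to q0, push Y → (q0, ε, YYBYYYBZ)
All input consumed in state q0 with stack YYBYYYBZ.

YYBYYYBZ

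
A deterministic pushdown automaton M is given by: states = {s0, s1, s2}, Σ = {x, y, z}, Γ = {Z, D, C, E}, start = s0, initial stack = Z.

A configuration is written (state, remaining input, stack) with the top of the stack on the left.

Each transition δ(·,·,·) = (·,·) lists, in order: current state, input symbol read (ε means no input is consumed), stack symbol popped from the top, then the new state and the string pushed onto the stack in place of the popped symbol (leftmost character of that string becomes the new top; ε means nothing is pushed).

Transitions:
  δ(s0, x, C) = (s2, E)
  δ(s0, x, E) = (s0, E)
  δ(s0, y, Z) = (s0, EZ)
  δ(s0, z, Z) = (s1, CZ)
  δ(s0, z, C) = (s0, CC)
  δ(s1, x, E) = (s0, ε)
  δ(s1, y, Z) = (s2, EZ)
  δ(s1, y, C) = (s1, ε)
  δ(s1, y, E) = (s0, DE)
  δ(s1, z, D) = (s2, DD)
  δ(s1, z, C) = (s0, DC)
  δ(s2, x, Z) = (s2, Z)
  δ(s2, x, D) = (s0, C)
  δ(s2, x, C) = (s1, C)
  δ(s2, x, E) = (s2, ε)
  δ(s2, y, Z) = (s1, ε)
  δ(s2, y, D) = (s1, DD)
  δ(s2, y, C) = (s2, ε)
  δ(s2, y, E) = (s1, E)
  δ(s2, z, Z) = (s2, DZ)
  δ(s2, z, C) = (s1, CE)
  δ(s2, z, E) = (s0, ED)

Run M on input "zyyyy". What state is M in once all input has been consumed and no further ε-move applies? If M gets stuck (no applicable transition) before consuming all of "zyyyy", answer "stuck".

(s0, zyyyy, Z) ⊢ (s1, yyyy, CZ) ⊢ (s1, yyy, Z) ⊢ (s2, yy, EZ) ⊢ (s1, y, EZ) ⊢ (s0, ε, DEZ)
All input consumed; M is in state s0.

s0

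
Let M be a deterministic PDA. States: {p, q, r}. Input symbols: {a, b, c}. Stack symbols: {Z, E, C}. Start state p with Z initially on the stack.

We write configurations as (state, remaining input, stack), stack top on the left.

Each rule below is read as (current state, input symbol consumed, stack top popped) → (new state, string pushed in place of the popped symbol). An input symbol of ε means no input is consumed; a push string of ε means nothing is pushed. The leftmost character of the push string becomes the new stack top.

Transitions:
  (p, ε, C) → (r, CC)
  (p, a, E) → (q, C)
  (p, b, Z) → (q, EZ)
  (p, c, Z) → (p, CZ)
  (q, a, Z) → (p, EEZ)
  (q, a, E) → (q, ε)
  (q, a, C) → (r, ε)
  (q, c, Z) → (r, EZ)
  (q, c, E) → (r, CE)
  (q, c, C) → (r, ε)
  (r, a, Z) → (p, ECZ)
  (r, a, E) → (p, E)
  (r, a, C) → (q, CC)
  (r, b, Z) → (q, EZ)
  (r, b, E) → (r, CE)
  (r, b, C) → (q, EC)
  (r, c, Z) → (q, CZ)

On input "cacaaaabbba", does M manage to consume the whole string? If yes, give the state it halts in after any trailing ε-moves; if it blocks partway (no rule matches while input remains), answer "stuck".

stuck

(p, cacaaaabbba, Z)
  read c, top Z: go to p, push CZ → (p, acaaaabbba, CZ)
  ε-move, top C: go to r, push CC → (r, acaaaabbba, CCZ)
  read a, top C: go to q, push CC → (q, caaaabbba, CCCZ)
  read c, top C: go to r, push ε → (r, aaaabbba, CCZ)
  read a, top C: go to q, push CC → (q, aaabbba, CCCZ)
  read a, top C: go to r, push ε → (r, aabbba, CCZ)
  read a, top C: go to q, push CC → (q, abbba, CCCZ)
  read a, top C: go to r, push ε → (r, bbba, CCZ)
  read b, top C: go to q, push EC → (q, bba, ECCZ)
No transition for (q, b, top E); M blocks with input bba remaining.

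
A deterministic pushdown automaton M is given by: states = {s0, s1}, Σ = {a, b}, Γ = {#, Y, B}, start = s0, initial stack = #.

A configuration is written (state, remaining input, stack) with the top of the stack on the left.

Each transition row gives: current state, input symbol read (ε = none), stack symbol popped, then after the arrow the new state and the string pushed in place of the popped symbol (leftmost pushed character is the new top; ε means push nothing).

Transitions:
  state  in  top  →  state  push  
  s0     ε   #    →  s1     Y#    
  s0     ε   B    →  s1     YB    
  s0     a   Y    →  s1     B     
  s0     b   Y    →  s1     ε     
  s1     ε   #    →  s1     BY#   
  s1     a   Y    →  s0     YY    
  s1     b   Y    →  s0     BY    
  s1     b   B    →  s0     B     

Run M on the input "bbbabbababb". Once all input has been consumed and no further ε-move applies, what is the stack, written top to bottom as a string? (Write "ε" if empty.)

YBYBYBYBYBY#

(s0, bbbabbababb, #) ⊢ (s1, bbbabbababb, Y#) ⊢ (s0, bbabbababb, BY#) ⊢ (s1, bbabbababb, YBY#) ⊢ (s0, babbababb, BYBY#) ⊢ (s1, babbababb, YBYBY#) ⊢ (s0, abbababb, BYBYBY#) ⊢ (s1, abbababb, YBYBYBY#) ⊢ (s0, bbababb, YYBYBYBY#) ⊢ (s1, bababb, YBYBYBY#) ⊢ (s0, ababb, BYBYBYBY#) ⊢ (s1, ababb, YBYBYBYBY#) ⊢ (s0, babb, YYBYBYBYBY#) ⊢ (s1, abb, YBYBYBYBY#) ⊢ (s0, bb, YYBYBYBYBY#) ⊢ (s1, b, YBYBYBYBY#) ⊢ (s0, ε, BYBYBYBYBY#) ⊢ (s1, ε, YBYBYBYBYBY#)
All input consumed in state s1 with stack YBYBYBYBYBY#.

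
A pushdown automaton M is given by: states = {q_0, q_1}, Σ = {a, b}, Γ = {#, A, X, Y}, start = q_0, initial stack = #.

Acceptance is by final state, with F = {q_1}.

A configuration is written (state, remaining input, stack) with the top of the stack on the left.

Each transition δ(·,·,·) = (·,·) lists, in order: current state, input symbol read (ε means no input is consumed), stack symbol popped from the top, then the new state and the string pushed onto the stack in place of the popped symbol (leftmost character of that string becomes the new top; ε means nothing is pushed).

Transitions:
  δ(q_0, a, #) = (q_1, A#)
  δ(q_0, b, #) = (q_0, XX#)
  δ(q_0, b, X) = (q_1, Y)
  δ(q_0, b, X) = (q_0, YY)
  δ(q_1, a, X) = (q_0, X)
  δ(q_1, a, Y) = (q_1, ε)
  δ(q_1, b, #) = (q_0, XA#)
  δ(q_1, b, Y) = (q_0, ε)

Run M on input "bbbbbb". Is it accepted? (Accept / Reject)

No computation consumes all input and reaches a final state.

Reject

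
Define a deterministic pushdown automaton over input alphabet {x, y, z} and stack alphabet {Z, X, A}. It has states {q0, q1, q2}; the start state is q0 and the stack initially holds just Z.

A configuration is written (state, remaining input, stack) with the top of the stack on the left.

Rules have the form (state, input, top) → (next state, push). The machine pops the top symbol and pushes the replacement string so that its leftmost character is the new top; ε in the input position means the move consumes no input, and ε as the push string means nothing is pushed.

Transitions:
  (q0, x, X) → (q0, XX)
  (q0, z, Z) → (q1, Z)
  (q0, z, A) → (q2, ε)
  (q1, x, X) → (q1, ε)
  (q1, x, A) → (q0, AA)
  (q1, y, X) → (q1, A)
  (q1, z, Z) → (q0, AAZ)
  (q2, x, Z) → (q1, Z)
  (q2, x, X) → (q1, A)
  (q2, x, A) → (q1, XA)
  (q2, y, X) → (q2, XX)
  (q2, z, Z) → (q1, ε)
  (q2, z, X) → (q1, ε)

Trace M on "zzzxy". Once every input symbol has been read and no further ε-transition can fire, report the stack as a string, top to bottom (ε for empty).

AAZ

(q0, zzzxy, Z)
  read z, top Z: go to q1, push Z → (q1, zzxy, Z)
  read z, top Z: go to q0, push AAZ → (q0, zxy, AAZ)
  read z, top A: go to q2, push ε → (q2, xy, AZ)
  read x, top A: go to q1, push XA → (q1, y, XAZ)
  read y, top X: go to q1, push A → (q1, ε, AAZ)
All input consumed in state q1 with stack AAZ.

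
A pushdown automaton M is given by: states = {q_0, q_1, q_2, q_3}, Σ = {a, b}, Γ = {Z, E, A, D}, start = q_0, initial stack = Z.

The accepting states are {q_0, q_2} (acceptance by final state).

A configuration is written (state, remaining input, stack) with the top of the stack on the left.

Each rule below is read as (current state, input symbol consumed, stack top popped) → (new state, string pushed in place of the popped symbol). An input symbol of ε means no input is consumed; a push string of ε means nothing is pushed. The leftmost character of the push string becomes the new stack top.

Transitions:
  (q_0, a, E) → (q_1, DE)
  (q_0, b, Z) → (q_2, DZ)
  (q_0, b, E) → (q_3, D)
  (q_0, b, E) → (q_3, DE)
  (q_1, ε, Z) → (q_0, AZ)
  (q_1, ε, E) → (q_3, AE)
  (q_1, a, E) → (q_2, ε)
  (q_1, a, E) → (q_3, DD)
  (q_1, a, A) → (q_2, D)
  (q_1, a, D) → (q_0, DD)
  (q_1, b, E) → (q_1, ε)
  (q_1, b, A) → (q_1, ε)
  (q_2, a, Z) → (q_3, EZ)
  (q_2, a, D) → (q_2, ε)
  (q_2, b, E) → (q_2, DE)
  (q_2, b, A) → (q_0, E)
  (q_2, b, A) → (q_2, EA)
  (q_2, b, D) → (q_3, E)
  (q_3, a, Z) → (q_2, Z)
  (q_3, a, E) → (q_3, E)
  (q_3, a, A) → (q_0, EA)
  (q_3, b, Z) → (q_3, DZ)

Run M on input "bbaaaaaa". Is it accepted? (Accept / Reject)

Reject

No computation consumes all input and reaches a final state.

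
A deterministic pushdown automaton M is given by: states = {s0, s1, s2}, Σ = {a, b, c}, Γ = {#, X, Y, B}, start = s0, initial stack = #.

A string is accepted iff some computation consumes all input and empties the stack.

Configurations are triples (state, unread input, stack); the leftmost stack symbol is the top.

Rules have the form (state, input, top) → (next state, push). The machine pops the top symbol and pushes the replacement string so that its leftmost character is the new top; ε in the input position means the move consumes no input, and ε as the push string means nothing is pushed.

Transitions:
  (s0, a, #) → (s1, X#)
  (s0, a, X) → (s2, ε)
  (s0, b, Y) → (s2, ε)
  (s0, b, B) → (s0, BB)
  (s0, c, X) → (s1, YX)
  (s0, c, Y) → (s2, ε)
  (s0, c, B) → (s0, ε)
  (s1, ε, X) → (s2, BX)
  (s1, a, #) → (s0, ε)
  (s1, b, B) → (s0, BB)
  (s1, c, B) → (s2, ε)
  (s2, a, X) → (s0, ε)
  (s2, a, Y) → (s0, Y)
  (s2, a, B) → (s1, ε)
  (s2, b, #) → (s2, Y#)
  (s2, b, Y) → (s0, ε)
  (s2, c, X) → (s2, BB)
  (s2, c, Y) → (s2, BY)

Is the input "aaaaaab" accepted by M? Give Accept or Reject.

(s0, aaaaaab, #)
  read a, top #: go to s1, push X# → (s1, aaaaab, X#)
  ε-move, top X: go to s2, push BX → (s2, aaaaab, BX#)
  read a, top B: go to s1, push ε → (s1, aaaab, X#)
  ε-move, top X: go to s2, push BX → (s2, aaaab, BX#)
  read a, top B: go to s1, push ε → (s1, aaab, X#)
  ε-move, top X: go to s2, push BX → (s2, aaab, BX#)
  read a, top B: go to s1, push ε → (s1, aab, X#)
  ε-move, top X: go to s2, push BX → (s2, aab, BX#)
  read a, top B: go to s1, push ε → (s1, ab, X#)
  ε-move, top X: go to s2, push BX → (s2, ab, BX#)
  read a, top B: go to s1, push ε → (s1, b, X#)
  ε-move, top X: go to s2, push BX → (s2, b, BX#)
No transition applies at (s2, b, BX#); input not fully consumed.

Reject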